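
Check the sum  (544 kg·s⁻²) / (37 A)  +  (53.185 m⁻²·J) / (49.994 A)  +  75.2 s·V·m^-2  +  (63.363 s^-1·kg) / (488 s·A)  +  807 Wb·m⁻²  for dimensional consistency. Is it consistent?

Yes

In SI base units:
  (544 kg·s⁻²) / (37 A):  [kg·s⁻²] / [A] = kg·s⁻²·A⁻¹
  (53.185 m⁻²·J) / (49.994 A):  [kg·s⁻²] / [A] = kg·s⁻²·A⁻¹
  75.2 s·V·m^-2:  V·s·m⁻² = J·C⁻¹·s·m⁻² = kg·s⁻²·A⁻¹
  (63.363 s^-1·kg) / (488 s·A):  [kg·s⁻¹] / [s·A] = kg·s⁻²·A⁻¹
  807 Wb·m⁻²:  Wb·m⁻² = V·s·m⁻² = kg·s⁻²·A⁻¹
Every term reduces to kg·s⁻²·A⁻¹.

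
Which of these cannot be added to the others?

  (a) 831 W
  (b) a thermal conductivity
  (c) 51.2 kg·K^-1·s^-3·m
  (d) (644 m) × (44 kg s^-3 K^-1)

(a)

In SI base units:
  (a) W = J·s⁻¹ = kg·m²·s⁻³
  (b) [thermal conductivity] = kg·m·s⁻³·K⁻¹
  (c) kg·m·s⁻³·K⁻¹
  (d) [m] · [kg·s⁻³·K⁻¹] = kg·m·s⁻³·K⁻¹
All reduce to kg·m·s⁻³·K⁻¹ except (a), which is kg·m²·s⁻³.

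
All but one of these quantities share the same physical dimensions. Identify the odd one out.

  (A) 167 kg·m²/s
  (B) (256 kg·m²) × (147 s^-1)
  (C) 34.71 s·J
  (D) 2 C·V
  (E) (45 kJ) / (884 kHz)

(D)

In SI base units:
  (A) kg·m²·s⁻¹
  (B) [kg·m²] · [s⁻¹] = kg·m²·s⁻¹
  (C) J·s = N·m·s = kg·m²·s⁻¹
  (D) C·V = s·A·J·C⁻¹ = kg·m²·s⁻²
  (E) [kg·m²·s⁻²] / [s⁻¹] = kg·m²·s⁻¹
All reduce to kg·m²·s⁻¹ except (D), which is kg·m²·s⁻².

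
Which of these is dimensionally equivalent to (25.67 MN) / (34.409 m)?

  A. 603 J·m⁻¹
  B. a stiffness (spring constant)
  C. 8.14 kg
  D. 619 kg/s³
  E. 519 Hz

B.

Reference: [kg·m·s⁻²] / [m] = kg·s⁻².
Each option:
  A. J·m⁻¹ = N·m·m⁻¹ = kg·m·s⁻²
  B. [stiffness (spring constant)] = kg·s⁻²  ← same
  C. kg
  D. kg·s⁻³
  E. Hz = s⁻¹
Only B. matches kg·s⁻².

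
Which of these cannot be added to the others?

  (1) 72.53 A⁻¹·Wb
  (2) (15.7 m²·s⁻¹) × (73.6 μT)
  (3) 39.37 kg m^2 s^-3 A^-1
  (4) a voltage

(1)

Expand each in SI base units:
  (1) Wb·A⁻¹ = V·s·A⁻¹ = kg·m²·s⁻²·A⁻²
  (2) [m²·s⁻¹] · [kg·s⁻²·A⁻¹] = kg·m²·s⁻³·A⁻¹
  (3) kg·m²·s⁻³·A⁻¹
  (4) [voltage] = kg·m²·s⁻³·A⁻¹
All reduce to kg·m²·s⁻³·A⁻¹ except (1), which is kg·m²·s⁻²·A⁻².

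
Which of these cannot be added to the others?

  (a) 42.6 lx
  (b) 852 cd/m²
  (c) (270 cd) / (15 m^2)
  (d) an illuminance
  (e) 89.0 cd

In SI base units:
  (a) lx = lm·m⁻² = m⁻²·cd
  (b) cd·m⁻² = m⁻²·cd
  (c) [cd] / [m²] = m⁻²·cd
  (d) [illuminance] = m⁻²·cd
  (e) cd
All reduce to m⁻²·cd except (e), which is cd.

(e)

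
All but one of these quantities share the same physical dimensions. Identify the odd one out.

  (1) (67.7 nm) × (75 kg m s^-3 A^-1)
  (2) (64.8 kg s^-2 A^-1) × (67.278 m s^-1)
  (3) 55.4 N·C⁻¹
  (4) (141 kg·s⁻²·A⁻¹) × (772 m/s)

(1)

Reduce each to base SI dimensions:
  (1) [m] · [kg·m·s⁻³·A⁻¹] = kg·m²·s⁻³·A⁻¹
  (2) [kg·s⁻²·A⁻¹] · [m·s⁻¹] = kg·m·s⁻³·A⁻¹
  (3) N·C⁻¹ = kg·m·s⁻²·(s·A)⁻¹ = kg·m·s⁻³·A⁻¹
  (4) [kg·s⁻²·A⁻¹] · [m·s⁻¹] = kg·m·s⁻³·A⁻¹
All reduce to kg·m·s⁻³·A⁻¹ except (1), which is kg·m²·s⁻³·A⁻¹.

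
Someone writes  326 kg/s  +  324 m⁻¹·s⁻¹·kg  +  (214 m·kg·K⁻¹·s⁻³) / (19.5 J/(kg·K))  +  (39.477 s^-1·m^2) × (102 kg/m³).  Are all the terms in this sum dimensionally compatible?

In SI base units:
  326 kg/s:  kg·s⁻¹
  324 m⁻¹·s⁻¹·kg:  kg·m⁻¹·s⁻¹
  (214 m·kg·K⁻¹·s⁻³) / (19.5 J/(kg·K)):  [kg·m·s⁻³·K⁻¹] / [m²·s⁻²·K⁻¹] = kg·m⁻¹·s⁻¹
  (39.477 s^-1·m^2) × (102 kg/m³):  [m²·s⁻¹] · [kg·m⁻³] = kg·m⁻¹·s⁻¹
The terms do not share a single dimension (kg·m⁻¹·s⁻¹ vs kg·s⁻¹).

No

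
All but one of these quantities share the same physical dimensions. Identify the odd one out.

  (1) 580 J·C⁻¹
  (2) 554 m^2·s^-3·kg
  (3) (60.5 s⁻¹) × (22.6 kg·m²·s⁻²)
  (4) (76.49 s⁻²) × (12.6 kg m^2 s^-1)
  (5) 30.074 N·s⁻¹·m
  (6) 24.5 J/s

(1)

Expand each in SI base units:
  (1) J·C⁻¹ = N·m·(s·A)⁻¹ = kg·m²·s⁻³·A⁻¹
  (2) kg·m²·s⁻³
  (3) [s⁻¹] · [kg·m²·s⁻²] = kg·m²·s⁻³
  (4) [s⁻²] · [kg·m²·s⁻¹] = kg·m²·s⁻³
  (5) N·m·s⁻¹ = kg·m·s⁻²·m·s⁻¹ = kg·m²·s⁻³
  (6) J·s⁻¹ = N·m·s⁻¹ = kg·m²·s⁻³
All reduce to kg·m²·s⁻³ except (1), which is kg·m²·s⁻³·A⁻¹.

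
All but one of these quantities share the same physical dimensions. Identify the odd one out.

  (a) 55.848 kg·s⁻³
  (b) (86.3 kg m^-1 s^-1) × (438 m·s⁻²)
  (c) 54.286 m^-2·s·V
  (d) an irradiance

In SI base units:
  (a) kg·s⁻³
  (b) [kg·m⁻¹·s⁻¹] · [m·s⁻²] = kg·s⁻³
  (c) V·s·m⁻² = J·C⁻¹·s·m⁻² = kg·s⁻²·A⁻¹
  (d) [irradiance] = kg·s⁻³
All reduce to kg·s⁻³ except (c), which is kg·s⁻²·A⁻¹.

(c)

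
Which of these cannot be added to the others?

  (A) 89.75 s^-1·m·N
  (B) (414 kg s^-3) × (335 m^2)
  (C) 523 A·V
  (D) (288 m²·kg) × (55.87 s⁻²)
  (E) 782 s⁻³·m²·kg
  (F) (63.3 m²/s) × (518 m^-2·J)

In SI base units:
  (A) N·m·s⁻¹ = kg·m·s⁻²·m·s⁻¹ = kg·m²·s⁻³
  (B) [kg·s⁻³] · [m²] = kg·m²·s⁻³
  (C) V·A = J·C⁻¹·A = kg·m²·s⁻³
  (D) [kg·m²] · [s⁻²] = kg·m²·s⁻²
  (E) kg·m²·s⁻³
  (F) [m²·s⁻¹] · [kg·s⁻²] = kg·m²·s⁻³
All reduce to kg·m²·s⁻³ except (D), which is kg·m²·s⁻².

(D)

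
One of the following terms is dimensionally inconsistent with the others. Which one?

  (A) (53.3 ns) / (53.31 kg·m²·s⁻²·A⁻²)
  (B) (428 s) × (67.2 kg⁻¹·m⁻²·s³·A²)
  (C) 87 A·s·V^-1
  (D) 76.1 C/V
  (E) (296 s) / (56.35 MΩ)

In SI base units:
  (A) [s] / [kg·m²·s⁻²·A⁻²] = kg⁻¹·m⁻²·s³·A²
  (B) [s] · [kg⁻¹·m⁻²·s³·A²] = kg⁻¹·m⁻²·s⁴·A²
  (C) A·s·V⁻¹ = A·s·(J·C⁻¹)⁻¹ = kg⁻¹·m⁻²·s⁴·A²
  (D) C·V⁻¹ = s·A·(J·C⁻¹)⁻¹ = kg⁻¹·m⁻²·s⁴·A²
  (E) [s] / [kg·m²·s⁻³·A⁻²] = kg⁻¹·m⁻²·s⁴·A²
All reduce to kg⁻¹·m⁻²·s⁴·A² except (A), which is kg⁻¹·m⁻²·s³·A².

(A)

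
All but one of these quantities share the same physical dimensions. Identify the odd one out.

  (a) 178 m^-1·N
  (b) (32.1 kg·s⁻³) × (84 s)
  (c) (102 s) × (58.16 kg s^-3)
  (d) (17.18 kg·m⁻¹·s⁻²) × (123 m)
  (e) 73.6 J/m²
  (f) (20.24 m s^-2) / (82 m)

Dimensions:
  (a) N·m⁻¹ = kg·m·s⁻²·m⁻¹ = kg·s⁻²
  (b) [kg·s⁻³] · [s] = kg·s⁻²
  (c) [s] · [kg·s⁻³] = kg·s⁻²
  (d) [kg·m⁻¹·s⁻²] · [m] = kg·s⁻²
  (e) J·m⁻² = N·m·m⁻² = kg·s⁻²
  (f) [m·s⁻²] / [m] = s⁻²
All reduce to kg·s⁻² except (f), which is s⁻².

(f)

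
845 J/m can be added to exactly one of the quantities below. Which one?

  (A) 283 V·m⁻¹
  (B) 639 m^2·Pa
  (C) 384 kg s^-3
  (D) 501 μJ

(B)

Reference: J·m⁻¹ = N·m·m⁻¹ = kg·m·s⁻².
Each option:
  (A) V·m⁻¹ = J·C⁻¹·m⁻¹ = kg·m·s⁻³·A⁻¹
  (B) Pa·m² = N·m⁻²·m² = kg·m·s⁻²  ← same
  (C) kg·s⁻³
  (D) J = N·m = kg·m²·s⁻²
Only (B) matches kg·m·s⁻².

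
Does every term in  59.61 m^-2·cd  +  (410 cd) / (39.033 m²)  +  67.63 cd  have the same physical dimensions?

No

Dimensions:
  59.61 m^-2·cd:  cd·m⁻² = m⁻²·cd
  (410 cd) / (39.033 m²):  [cd] / [m²] = m⁻²·cd
  67.63 cd:  cd
The terms do not share a single dimension (cd vs m⁻²·cd).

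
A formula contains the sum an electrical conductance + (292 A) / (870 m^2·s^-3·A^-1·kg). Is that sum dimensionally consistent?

Yes

In SI base units:
  an electrical conductance:  [electrical conductance] = kg⁻¹·m⁻²·s³·A²
  (292 A) / (870 m^2·s^-3·A^-1·kg):  [A] / [kg·m²·s⁻³·A⁻¹] = kg⁻¹·m⁻²·s³·A²
Both are kg⁻¹·m⁻²·s³·A², so they have the same dimensions and can be added.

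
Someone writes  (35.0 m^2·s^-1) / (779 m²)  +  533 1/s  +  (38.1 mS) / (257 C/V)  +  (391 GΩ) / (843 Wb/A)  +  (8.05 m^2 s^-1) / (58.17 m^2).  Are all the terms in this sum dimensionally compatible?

Yes

Reduce each to base SI dimensions:
  (35.0 m^2·s^-1) / (779 m²):  [m²·s⁻¹] / [m²] = s⁻¹
  533 1/s:  s⁻¹
  (38.1 mS) / (257 C/V):  [kg⁻¹·m⁻²·s³·A²] / [kg⁻¹·m⁻²·s⁴·A²] = s⁻¹
  (391 GΩ) / (843 Wb/A):  [kg·m²·s⁻³·A⁻²] / [kg·m²·s⁻²·A⁻²] = s⁻¹
  (8.05 m^2 s^-1) / (58.17 m^2):  [m²·s⁻¹] / [m²] = s⁻¹
Every term reduces to s⁻¹.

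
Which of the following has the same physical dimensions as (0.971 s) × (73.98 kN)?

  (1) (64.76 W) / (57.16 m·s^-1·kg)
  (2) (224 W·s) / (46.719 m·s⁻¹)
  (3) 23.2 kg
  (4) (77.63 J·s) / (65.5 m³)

(2)

Reference: [s] · [kg·m·s⁻²] = kg·m·s⁻¹.
Each option:
  (1) [kg·m²·s⁻³] / [kg·m·s⁻¹] = m·s⁻²
  (2) [kg·m²·s⁻²] / [m·s⁻¹] = kg·m·s⁻¹  ← same
  (3) kg
  (4) [kg·m²·s⁻¹] / [m³] = kg·m⁻¹·s⁻¹
Only (2) matches kg·m·s⁻¹.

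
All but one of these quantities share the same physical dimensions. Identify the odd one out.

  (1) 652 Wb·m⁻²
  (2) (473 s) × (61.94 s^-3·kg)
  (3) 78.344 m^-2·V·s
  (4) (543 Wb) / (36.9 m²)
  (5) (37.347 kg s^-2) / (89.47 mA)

(2)

Expand each in SI base units:
  (1) Wb·m⁻² = V·s·m⁻² = kg·s⁻²·A⁻¹
  (2) [s] · [kg·s⁻³] = kg·s⁻²
  (3) V·s·m⁻² = J·C⁻¹·s·m⁻² = kg·s⁻²·A⁻¹
  (4) [kg·m²·s⁻²·A⁻¹] / [m²] = kg·s⁻²·A⁻¹
  (5) [kg·s⁻²] / [A] = kg·s⁻²·A⁻¹
All reduce to kg·s⁻²·A⁻¹ except (2), which is kg·s⁻².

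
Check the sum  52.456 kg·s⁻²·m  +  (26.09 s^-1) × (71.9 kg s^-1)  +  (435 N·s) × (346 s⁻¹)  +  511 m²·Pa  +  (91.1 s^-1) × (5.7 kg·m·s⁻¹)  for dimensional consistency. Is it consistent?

Work out the base dimensions of each:
  52.456 kg·s⁻²·m:  kg·m·s⁻²
  (26.09 s^-1) × (71.9 kg s^-1):  [s⁻¹] · [kg·s⁻¹] = kg·s⁻²
  (435 N·s) × (346 s⁻¹):  [kg·m·s⁻¹] · [s⁻¹] = kg·m·s⁻²
  511 m²·Pa:  Pa·m² = N·m⁻²·m² = kg·m·s⁻²
  (91.1 s^-1) × (5.7 kg·m·s⁻¹):  [s⁻¹] · [kg·m·s⁻¹] = kg·m·s⁻²
The terms do not share a single dimension (kg·m·s⁻² vs kg·s⁻²).

No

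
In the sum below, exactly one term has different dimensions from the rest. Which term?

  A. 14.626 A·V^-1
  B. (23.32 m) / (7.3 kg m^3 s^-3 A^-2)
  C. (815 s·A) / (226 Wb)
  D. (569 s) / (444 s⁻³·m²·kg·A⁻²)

D.

Work out the base dimensions of each:
  A. A·V⁻¹ = A·(J·C⁻¹)⁻¹ = kg⁻¹·m⁻²·s³·A²
  B. [m] / [kg·m³·s⁻³·A⁻²] = kg⁻¹·m⁻²·s³·A²
  C. [s·A] / [kg·m²·s⁻²·A⁻¹] = kg⁻¹·m⁻²·s³·A²
  D. [s] / [kg·m²·s⁻³·A⁻²] = kg⁻¹·m⁻²·s⁴·A²
All reduce to kg⁻¹·m⁻²·s³·A² except D., which is kg⁻¹·m⁻²·s⁴·A².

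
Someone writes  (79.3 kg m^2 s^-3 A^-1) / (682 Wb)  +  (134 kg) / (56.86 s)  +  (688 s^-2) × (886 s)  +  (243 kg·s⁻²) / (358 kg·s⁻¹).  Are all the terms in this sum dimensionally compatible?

No

Work out the base dimensions of each:
  (79.3 kg m^2 s^-3 A^-1) / (682 Wb):  [kg·m²·s⁻³·A⁻¹] / [kg·m²·s⁻²·A⁻¹] = s⁻¹
  (134 kg) / (56.86 s):  [kg] / [s] = kg·s⁻¹
  (688 s^-2) × (886 s):  [s⁻²] · [s] = s⁻¹
  (243 kg·s⁻²) / (358 kg·s⁻¹):  [kg·s⁻²] / [kg·s⁻¹] = s⁻¹
The terms do not share a single dimension (kg·s⁻¹ vs s⁻¹).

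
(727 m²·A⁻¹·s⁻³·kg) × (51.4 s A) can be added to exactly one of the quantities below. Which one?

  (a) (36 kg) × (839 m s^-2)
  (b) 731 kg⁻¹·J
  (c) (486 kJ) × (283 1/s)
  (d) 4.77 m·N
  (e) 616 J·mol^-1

(d)

Reference: [kg·m²·s⁻³·A⁻¹] · [s·A] = kg·m²·s⁻².
Each option:
  (a) [kg] · [m·s⁻²] = kg·m·s⁻²
  (b) J·kg⁻¹ = N·m·kg⁻¹ = m²·s⁻²
  (c) [kg·m²·s⁻²] · [s⁻¹] = kg·m²·s⁻³
  (d) N·m = kg·m·s⁻²·m = kg·m²·s⁻²  ← same
  (e) J·mol⁻¹ = N·m·mol⁻¹ = kg·m²·s⁻²·mol⁻¹
Only (d) matches kg·m²·s⁻².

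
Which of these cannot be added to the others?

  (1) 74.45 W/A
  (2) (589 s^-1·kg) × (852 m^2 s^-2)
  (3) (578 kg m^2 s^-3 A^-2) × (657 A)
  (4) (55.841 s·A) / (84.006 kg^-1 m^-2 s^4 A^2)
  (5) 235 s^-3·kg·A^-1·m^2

(2)

In SI base units:
  (1) W·A⁻¹ = J·s⁻¹·A⁻¹ = kg·m²·s⁻³·A⁻¹
  (2) [kg·s⁻¹] · [m²·s⁻²] = kg·m²·s⁻³
  (3) [kg·m²·s⁻³·A⁻²] · [A] = kg·m²·s⁻³·A⁻¹
  (4) [s·A] / [kg⁻¹·m⁻²·s⁴·A²] = kg·m²·s⁻³·A⁻¹
  (5) kg·m²·s⁻³·A⁻¹
All reduce to kg·m²·s⁻³·A⁻¹ except (2), which is kg·m²·s⁻³.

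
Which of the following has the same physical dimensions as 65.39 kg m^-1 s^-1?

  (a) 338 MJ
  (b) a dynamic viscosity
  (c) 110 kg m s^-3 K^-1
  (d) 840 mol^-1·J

(b)

Reference: kg·m⁻¹·s⁻¹.
Each option:
  (a) J = N·m = kg·m²·s⁻²
  (b) [dynamic viscosity] = kg·m⁻¹·s⁻¹  ← same
  (c) kg·m·s⁻³·K⁻¹
  (d) J·mol⁻¹ = N·m·mol⁻¹ = kg·m²·s⁻²·mol⁻¹
Only (b) matches kg·m⁻¹·s⁻¹.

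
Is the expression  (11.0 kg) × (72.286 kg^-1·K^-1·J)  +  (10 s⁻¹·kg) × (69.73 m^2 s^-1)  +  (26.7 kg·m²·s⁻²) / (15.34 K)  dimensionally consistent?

No

Dimensions:
  (11.0 kg) × (72.286 kg^-1·K^-1·J):  [kg] · [m²·s⁻²·K⁻¹] = kg·m²·s⁻²·K⁻¹
  (10 s⁻¹·kg) × (69.73 m^2 s^-1):  [kg·s⁻¹] · [m²·s⁻¹] = kg·m²·s⁻²
  (26.7 kg·m²·s⁻²) / (15.34 K):  [kg·m²·s⁻²] / [K] = kg·m²·s⁻²·K⁻¹
The terms do not share a single dimension (kg·m²·s⁻² vs kg·m²·s⁻²·K⁻¹).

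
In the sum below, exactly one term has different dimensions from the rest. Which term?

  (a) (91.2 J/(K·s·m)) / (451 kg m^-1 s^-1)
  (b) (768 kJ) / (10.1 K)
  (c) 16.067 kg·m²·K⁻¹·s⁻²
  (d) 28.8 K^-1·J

Expand each in SI base units:
  (a) [kg·m·s⁻³·K⁻¹] / [kg·m⁻¹·s⁻¹] = m²·s⁻²·K⁻¹
  (b) [kg·m²·s⁻²] / [K] = kg·m²·s⁻²·K⁻¹
  (c) kg·m²·s⁻²·K⁻¹
  (d) J·K⁻¹ = N·m·K⁻¹ = kg·m²·s⁻²·K⁻¹
All reduce to kg·m²·s⁻²·K⁻¹ except (a), which is m²·s⁻²·K⁻¹.

(a)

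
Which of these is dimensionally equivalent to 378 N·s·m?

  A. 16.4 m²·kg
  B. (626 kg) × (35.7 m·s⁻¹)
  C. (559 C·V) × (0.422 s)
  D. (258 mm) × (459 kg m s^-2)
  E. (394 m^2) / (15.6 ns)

Reference: N·m·s = kg·m·s⁻²·m·s = kg·m²·s⁻¹.
Each option:
  A. kg·m²
  B. [kg] · [m·s⁻¹] = kg·m·s⁻¹
  C. [kg·m²·s⁻²] · [s] = kg·m²·s⁻¹  ← same
  D. [m] · [kg·m·s⁻²] = kg·m²·s⁻²
  E. [m²] / [s] = m²·s⁻¹
Only C. matches kg·m²·s⁻¹.

C.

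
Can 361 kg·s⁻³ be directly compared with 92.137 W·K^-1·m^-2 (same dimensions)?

No

Dimensions:
  361 kg·s⁻³:  kg·s⁻³
  92.137 W·K^-1·m^-2:  W·m⁻²·K⁻¹ = J·s⁻¹·m⁻²·K⁻¹ = kg·s⁻³·K⁻¹
kg·s⁻³ ≠ kg·s⁻³·K⁻¹, so they cannot be added.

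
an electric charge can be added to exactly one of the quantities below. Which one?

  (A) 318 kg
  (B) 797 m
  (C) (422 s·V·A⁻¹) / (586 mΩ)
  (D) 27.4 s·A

Reference: [electric charge] = s·A.
Each option:
  (A) kg
  (B) m
  (C) [kg·m²·s⁻²·A⁻²] / [kg·m²·s⁻³·A⁻²] = s
  (D) s·A  ← same
Only (D) matches s·A.

(D)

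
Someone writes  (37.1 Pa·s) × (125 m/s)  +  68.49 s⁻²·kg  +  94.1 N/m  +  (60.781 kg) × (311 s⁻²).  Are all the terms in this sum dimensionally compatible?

Expand each in SI base units:
  (37.1 Pa·s) × (125 m/s):  [kg·m⁻¹·s⁻¹] · [m·s⁻¹] = kg·s⁻²
  68.49 s⁻²·kg:  kg·s⁻²
  94.1 N/m:  N·m⁻¹ = kg·m·s⁻²·m⁻¹ = kg·s⁻²
  (60.781 kg) × (311 s⁻²):  [kg] · [s⁻²] = kg·s⁻²
Every term reduces to kg·s⁻².

Yes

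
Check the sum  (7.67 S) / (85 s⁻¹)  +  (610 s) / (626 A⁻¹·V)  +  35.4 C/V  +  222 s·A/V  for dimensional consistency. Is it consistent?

Dimensions:
  (7.67 S) / (85 s⁻¹):  [kg⁻¹·m⁻²·s³·A²] / [s⁻¹] = kg⁻¹·m⁻²·s⁴·A²
  (610 s) / (626 A⁻¹·V):  [s] / [kg·m²·s⁻³·A⁻²] = kg⁻¹·m⁻²·s⁴·A²
  35.4 C/V:  C·V⁻¹ = s·A·(J·C⁻¹)⁻¹ = kg⁻¹·m⁻²·s⁴·A²
  222 s·A/V:  A·s·V⁻¹ = A·s·(J·C⁻¹)⁻¹ = kg⁻¹·m⁻²·s⁴·A²
Every term reduces to kg⁻¹·m⁻²·s⁴·A².

Yes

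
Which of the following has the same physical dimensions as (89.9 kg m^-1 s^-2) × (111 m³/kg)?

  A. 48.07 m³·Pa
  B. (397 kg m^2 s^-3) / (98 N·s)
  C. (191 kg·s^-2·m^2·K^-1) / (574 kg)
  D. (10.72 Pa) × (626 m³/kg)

Reference: [kg·m⁻¹·s⁻²] · [kg⁻¹·m³] = m²·s⁻².
Each option:
  A. Pa·m³ = N·m⁻²·m³ = kg·m²·s⁻²
  B. [kg·m²·s⁻³] / [kg·m·s⁻¹] = m·s⁻²
  C. [kg·m²·s⁻²·K⁻¹] / [kg] = m²·s⁻²·K⁻¹
  D. [kg·m⁻¹·s⁻²] · [kg⁻¹·m³] = m²·s⁻²  ← same
Only D. matches m²·s⁻².

D.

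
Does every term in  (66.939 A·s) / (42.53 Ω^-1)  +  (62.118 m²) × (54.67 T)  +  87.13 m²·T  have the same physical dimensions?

Reduce each to base SI dimensions:
  (66.939 A·s) / (42.53 Ω^-1):  [s·A] / [kg⁻¹·m⁻²·s³·A²] = kg·m²·s⁻²·A⁻¹
  (62.118 m²) × (54.67 T):  [m²] · [kg·s⁻²·A⁻¹] = kg·m²·s⁻²·A⁻¹
  87.13 m²·T:  T·m² = Wb·m⁻²·m² = kg·m²·s⁻²·A⁻¹
Every term reduces to kg·m²·s⁻²·A⁻¹.

Yes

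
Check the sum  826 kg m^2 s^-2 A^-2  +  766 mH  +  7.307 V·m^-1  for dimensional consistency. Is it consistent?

No

Reduce each to base SI dimensions:
  826 kg m^2 s^-2 A^-2:  kg·m²·s⁻²·A⁻²
  766 mH:  H = V·s·A⁻¹ = kg·m²·s⁻²·A⁻²
  7.307 V·m^-1:  V·m⁻¹ = J·C⁻¹·m⁻¹ = kg·m·s⁻³·A⁻¹
The terms do not share a single dimension (kg·m²·s⁻²·A⁻² vs kg·m·s⁻³·A⁻¹).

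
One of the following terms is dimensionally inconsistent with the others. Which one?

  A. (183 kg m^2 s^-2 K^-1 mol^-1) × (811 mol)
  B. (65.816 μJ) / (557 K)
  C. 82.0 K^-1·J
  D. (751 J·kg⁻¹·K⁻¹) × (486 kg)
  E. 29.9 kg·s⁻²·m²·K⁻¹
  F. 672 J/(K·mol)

Reduce each to base SI dimensions:
  A. [kg·m²·s⁻²·K⁻¹·mol⁻¹] · [mol] = kg·m²·s⁻²·K⁻¹
  B. [kg·m²·s⁻²] / [K] = kg·m²·s⁻²·K⁻¹
  C. J·K⁻¹ = N·m·K⁻¹ = kg·m²·s⁻²·K⁻¹
  D. [m²·s⁻²·K⁻¹] · [kg] = kg·m²·s⁻²·K⁻¹
  E. kg·m²·s⁻²·K⁻¹
  F. J·mol⁻¹·K⁻¹ = N·m·mol⁻¹·K⁻¹ = kg·m²·s⁻²·K⁻¹·mol⁻¹
All reduce to kg·m²·s⁻²·K⁻¹ except F., which is kg·m²·s⁻²·K⁻¹·mol⁻¹.

F.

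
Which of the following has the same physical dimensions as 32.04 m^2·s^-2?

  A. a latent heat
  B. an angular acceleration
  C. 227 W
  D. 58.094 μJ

Reference: m²·s⁻².
Each option:
  A. [latent heat] = m²·s⁻²  ← same
  B. [angular acceleration] = s⁻²
  C. W = J·s⁻¹ = kg·m²·s⁻³
  D. J = N·m = kg·m²·s⁻²
Only A. matches m²·s⁻².

A.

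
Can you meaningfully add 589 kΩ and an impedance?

Yes

Dimensions:
  589 kΩ:  Ω = V·A⁻¹ = kg·m²·s⁻³·A⁻²
  an impedance:  [impedance] = kg·m²·s⁻³·A⁻²
Both are kg·m²·s⁻³·A⁻², so they have the same dimensions and can be added.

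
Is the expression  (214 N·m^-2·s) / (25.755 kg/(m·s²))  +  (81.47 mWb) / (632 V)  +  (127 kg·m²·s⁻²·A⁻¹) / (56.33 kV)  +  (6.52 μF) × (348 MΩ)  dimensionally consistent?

Yes

In SI base units:
  (214 N·m^-2·s) / (25.755 kg/(m·s²)):  [kg·m⁻¹·s⁻¹] / [kg·m⁻¹·s⁻²] = s
  (81.47 mWb) / (632 V):  [kg·m²·s⁻²·A⁻¹] / [kg·m²·s⁻³·A⁻¹] = s
  (127 kg·m²·s⁻²·A⁻¹) / (56.33 kV):  [kg·m²·s⁻²·A⁻¹] / [kg·m²·s⁻³·A⁻¹] = s
  (6.52 μF) × (348 MΩ):  [kg⁻¹·m⁻²·s⁴·A²] · [kg·m²·s⁻³·A⁻²] = s
Every term reduces to s.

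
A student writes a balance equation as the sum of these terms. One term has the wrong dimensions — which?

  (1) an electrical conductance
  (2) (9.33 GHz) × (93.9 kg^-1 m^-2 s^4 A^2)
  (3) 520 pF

(3)

Reduce each to base SI dimensions:
  (1) [electrical conductance] = kg⁻¹·m⁻²·s³·A²
  (2) [s⁻¹] · [kg⁻¹·m⁻²·s⁴·A²] = kg⁻¹·m⁻²·s³·A²
  (3) F = C·V⁻¹ = kg⁻¹·m⁻²·s⁴·A²
All reduce to kg⁻¹·m⁻²·s³·A² except (3), which is kg⁻¹·m⁻²·s⁴·A².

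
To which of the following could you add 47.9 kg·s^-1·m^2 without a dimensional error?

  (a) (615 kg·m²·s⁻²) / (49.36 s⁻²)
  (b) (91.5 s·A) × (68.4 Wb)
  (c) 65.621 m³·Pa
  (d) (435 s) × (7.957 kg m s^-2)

(b)

Reference: kg·m²·s⁻¹.
Each option:
  (a) [kg·m²·s⁻²] / [s⁻²] = kg·m²
  (b) [s·A] · [kg·m²·s⁻²·A⁻¹] = kg·m²·s⁻¹  ← same
  (c) Pa·m³ = N·m⁻²·m³ = kg·m²·s⁻²
  (d) [s] · [kg·m·s⁻²] = kg·m·s⁻¹
Only (b) matches kg·m²·s⁻¹.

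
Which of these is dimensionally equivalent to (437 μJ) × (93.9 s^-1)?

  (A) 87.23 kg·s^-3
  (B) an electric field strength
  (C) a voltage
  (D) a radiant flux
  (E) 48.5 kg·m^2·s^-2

(D)

Reference: [kg·m²·s⁻²] · [s⁻¹] = kg·m²·s⁻³.
Each option:
  (A) kg·s⁻³
  (B) [electric field strength] = kg·m·s⁻³·A⁻¹
  (C) [voltage] = kg·m²·s⁻³·A⁻¹
  (D) [radiant flux] = kg·m²·s⁻³  ← same
  (E) kg·m²·s⁻²
Only (D) matches kg·m²·s⁻³.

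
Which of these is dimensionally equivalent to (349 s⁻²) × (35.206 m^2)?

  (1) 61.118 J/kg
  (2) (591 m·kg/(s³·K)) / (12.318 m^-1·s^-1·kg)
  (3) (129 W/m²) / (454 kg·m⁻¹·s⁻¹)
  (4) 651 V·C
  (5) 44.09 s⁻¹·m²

(1)

Reference: [s⁻²] · [m²] = m²·s⁻².
Each option:
  (1) J·kg⁻¹ = N·m·kg⁻¹ = m²·s⁻²  ← same
  (2) [kg·m·s⁻³·K⁻¹] / [kg·m⁻¹·s⁻¹] = m²·s⁻²·K⁻¹
  (3) [kg·s⁻³] / [kg·m⁻¹·s⁻¹] = m·s⁻²
  (4) C·V = s·A·J·C⁻¹ = kg·m²·s⁻²
  (5) m²·s⁻¹
Only (1) matches m²·s⁻².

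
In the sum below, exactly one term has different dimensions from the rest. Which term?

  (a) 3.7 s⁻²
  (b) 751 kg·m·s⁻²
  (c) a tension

(a)

Reduce each to base SI dimensions:
  (a) s⁻²
  (b) kg·m·s⁻²
  (c) [tension] = kg·m·s⁻²
All reduce to kg·m·s⁻² except (a), which is s⁻².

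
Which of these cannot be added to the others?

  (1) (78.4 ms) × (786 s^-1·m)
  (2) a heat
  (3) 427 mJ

(1)

Dimensions:
  (1) [s] · [m·s⁻¹] = m
  (2) [heat] = kg·m²·s⁻²
  (3) J = N·m = kg·m²·s⁻²
All reduce to kg·m²·s⁻² except (1), which is m.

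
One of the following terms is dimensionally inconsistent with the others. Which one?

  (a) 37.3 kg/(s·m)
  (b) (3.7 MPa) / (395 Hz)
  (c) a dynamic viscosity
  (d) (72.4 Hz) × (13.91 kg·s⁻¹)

(d)

In SI base units:
  (a) kg·m⁻¹·s⁻¹
  (b) [kg·m⁻¹·s⁻²] / [s⁻¹] = kg·m⁻¹·s⁻¹
  (c) [dynamic viscosity] = kg·m⁻¹·s⁻¹
  (d) [s⁻¹] · [kg·s⁻¹] = kg·s⁻²
All reduce to kg·m⁻¹·s⁻¹ except (d), which is kg·s⁻².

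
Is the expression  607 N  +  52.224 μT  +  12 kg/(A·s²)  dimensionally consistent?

Reduce each to base SI dimensions:
  607 N:  N = kg·m·s⁻²
  52.224 μT:  T = Wb·m⁻² = kg·s⁻²·A⁻¹
  12 kg/(A·s²):  kg·s⁻²·A⁻¹
The terms do not share a single dimension (kg·m·s⁻² vs kg·s⁻²·A⁻¹).

No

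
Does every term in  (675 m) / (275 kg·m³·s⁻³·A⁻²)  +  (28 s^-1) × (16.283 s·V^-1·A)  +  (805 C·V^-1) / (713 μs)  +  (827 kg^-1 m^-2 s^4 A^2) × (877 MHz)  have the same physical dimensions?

Yes

Dimensions:
  (675 m) / (275 kg·m³·s⁻³·A⁻²):  [m] / [kg·m³·s⁻³·A⁻²] = kg⁻¹·m⁻²·s³·A²
  (28 s^-1) × (16.283 s·V^-1·A):  [s⁻¹] · [kg⁻¹·m⁻²·s⁴·A²] = kg⁻¹·m⁻²·s³·A²
  (805 C·V^-1) / (713 μs):  [kg⁻¹·m⁻²·s⁴·A²] / [s] = kg⁻¹·m⁻²·s³·A²
  (827 kg^-1 m^-2 s^4 A^2) × (877 MHz):  [kg⁻¹·m⁻²·s⁴·A²] · [s⁻¹] = kg⁻¹·m⁻²·s³·A²
Every term reduces to kg⁻¹·m⁻²·s³·A².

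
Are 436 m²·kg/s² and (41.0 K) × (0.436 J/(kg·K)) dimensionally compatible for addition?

No

Reduce each to base SI dimensions:
  436 m²·kg/s²:  kg·m²·s⁻²
  (41.0 K) × (0.436 J/(kg·K)):  [K] · [m²·s⁻²·K⁻¹] = m²·s⁻²
kg·m²·s⁻² ≠ m²·s⁻², so they cannot be added.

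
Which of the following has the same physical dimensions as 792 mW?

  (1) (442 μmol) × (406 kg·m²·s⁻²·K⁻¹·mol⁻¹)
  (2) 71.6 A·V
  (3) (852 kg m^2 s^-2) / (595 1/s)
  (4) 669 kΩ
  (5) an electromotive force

(2)

Reference: W = J·s⁻¹ = kg·m²·s⁻³.
Each option:
  (1) [mol] · [kg·m²·s⁻²·K⁻¹·mol⁻¹] = kg·m²·s⁻²·K⁻¹
  (2) V·A = J·C⁻¹·A = kg·m²·s⁻³  ← same
  (3) [kg·m²·s⁻²] / [s⁻¹] = kg·m²·s⁻¹
  (4) Ω = V·A⁻¹ = kg·m²·s⁻³·A⁻²
  (5) [electromotive force] = kg·m²·s⁻³·A⁻¹
Only (2) matches kg·m²·s⁻³.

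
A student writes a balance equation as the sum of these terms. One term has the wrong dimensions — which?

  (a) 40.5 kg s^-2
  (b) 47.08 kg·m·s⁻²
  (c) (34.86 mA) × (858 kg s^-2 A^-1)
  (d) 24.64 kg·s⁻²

Expand each in SI base units:
  (a) kg·s⁻²
  (b) kg·m·s⁻²
  (c) [A] · [kg·s⁻²·A⁻¹] = kg·s⁻²
  (d) kg·s⁻²
All reduce to kg·s⁻² except (b), which is kg·m·s⁻².

(b)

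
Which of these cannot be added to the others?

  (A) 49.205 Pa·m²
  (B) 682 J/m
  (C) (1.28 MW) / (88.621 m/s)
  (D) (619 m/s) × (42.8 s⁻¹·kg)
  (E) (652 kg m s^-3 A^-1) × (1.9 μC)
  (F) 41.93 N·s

(F)

Reduce each to base SI dimensions:
  (A) Pa·m² = N·m⁻²·m² = kg·m·s⁻²
  (B) J·m⁻¹ = N·m·m⁻¹ = kg·m·s⁻²
  (C) [kg·m²·s⁻³] / [m·s⁻¹] = kg·m·s⁻²
  (D) [m·s⁻¹] · [kg·s⁻¹] = kg·m·s⁻²
  (E) [kg·m·s⁻³·A⁻¹] · [s·A] = kg·m·s⁻²
  (F) N·s = kg·m·s⁻²·s = kg·m·s⁻¹
All reduce to kg·m·s⁻² except (F), which is kg·m·s⁻¹.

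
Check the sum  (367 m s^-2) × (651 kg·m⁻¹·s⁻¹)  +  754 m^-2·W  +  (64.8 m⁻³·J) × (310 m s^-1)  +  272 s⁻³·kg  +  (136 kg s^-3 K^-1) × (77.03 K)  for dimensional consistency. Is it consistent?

Reduce each to base SI dimensions:
  (367 m s^-2) × (651 kg·m⁻¹·s⁻¹):  [m·s⁻²] · [kg·m⁻¹·s⁻¹] = kg·s⁻³
  754 m^-2·W:  W·m⁻² = J·s⁻¹·m⁻² = kg·s⁻³
  (64.8 m⁻³·J) × (310 m s^-1):  [kg·m⁻¹·s⁻²] · [m·s⁻¹] = kg·s⁻³
  272 s⁻³·kg:  kg·s⁻³
  (136 kg s^-3 K^-1) × (77.03 K):  [kg·s⁻³·K⁻¹] · [K] = kg·s⁻³
Every term reduces to kg·s⁻³.

Yes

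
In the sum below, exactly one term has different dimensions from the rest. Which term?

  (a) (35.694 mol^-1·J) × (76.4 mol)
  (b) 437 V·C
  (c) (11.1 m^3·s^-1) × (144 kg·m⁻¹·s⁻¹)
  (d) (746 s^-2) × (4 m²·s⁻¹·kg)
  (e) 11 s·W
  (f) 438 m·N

Work out the base dimensions of each:
  (a) [kg·m²·s⁻²·mol⁻¹] · [mol] = kg·m²·s⁻²
  (b) C·V = s·A·J·C⁻¹ = kg·m²·s⁻²
  (c) [m³·s⁻¹] · [kg·m⁻¹·s⁻¹] = kg·m²·s⁻²
  (d) [s⁻²] · [kg·m²·s⁻¹] = kg·m²·s⁻³
  (e) W·s = J·s⁻¹·s = kg·m²·s⁻²
  (f) N·m = kg·m·s⁻²·m = kg·m²·s⁻²
All reduce to kg·m²·s⁻² except (d), which is kg·m²·s⁻³.

(d)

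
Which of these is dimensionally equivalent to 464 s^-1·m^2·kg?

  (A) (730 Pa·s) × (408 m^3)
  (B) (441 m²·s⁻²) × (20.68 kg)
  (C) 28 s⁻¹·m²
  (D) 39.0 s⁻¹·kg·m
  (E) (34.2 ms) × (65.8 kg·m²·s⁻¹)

Reference: kg·m²·s⁻¹.
Each option:
  (A) [kg·m⁻¹·s⁻¹] · [m³] = kg·m²·s⁻¹  ← same
  (B) [m²·s⁻²] · [kg] = kg·m²·s⁻²
  (C) m²·s⁻¹
  (D) kg·m·s⁻¹
  (E) [s] · [kg·m²·s⁻¹] = kg·m²
Only (A) matches kg·m²·s⁻¹.

(A)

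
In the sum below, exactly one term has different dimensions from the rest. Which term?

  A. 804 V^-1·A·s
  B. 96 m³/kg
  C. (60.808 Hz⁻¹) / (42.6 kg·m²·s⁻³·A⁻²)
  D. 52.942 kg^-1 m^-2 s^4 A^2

B.

Expand each in SI base units:
  A. A·s·V⁻¹ = A·s·(J·C⁻¹)⁻¹ = kg⁻¹·m⁻²·s⁴·A²
  B. m³·kg⁻¹ = kg⁻¹·m³
  C. [s] / [kg·m²·s⁻³·A⁻²] = kg⁻¹·m⁻²·s⁴·A²
  D. kg⁻¹·m⁻²·s⁴·A²
All reduce to kg⁻¹·m⁻²·s⁴·A² except B., which is kg⁻¹·m³.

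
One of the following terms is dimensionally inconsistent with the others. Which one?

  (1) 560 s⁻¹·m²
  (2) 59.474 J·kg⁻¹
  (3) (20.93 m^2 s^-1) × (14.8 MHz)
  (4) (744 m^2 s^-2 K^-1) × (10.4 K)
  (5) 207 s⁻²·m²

Work out the base dimensions of each:
  (1) m²·s⁻¹
  (2) J·kg⁻¹ = N·m·kg⁻¹ = m²·s⁻²
  (3) [m²·s⁻¹] · [s⁻¹] = m²·s⁻²
  (4) [m²·s⁻²·K⁻¹] · [K] = m²·s⁻²
  (5) m²·s⁻²
All reduce to m²·s⁻² except (1), which is m²·s⁻¹.

(1)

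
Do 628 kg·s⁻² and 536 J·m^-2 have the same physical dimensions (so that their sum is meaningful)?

Yes

Work out the base dimensions of each:
  628 kg·s⁻²:  kg·s⁻²
  536 J·m^-2:  J·m⁻² = N·m·m⁻² = kg·s⁻²
Both are kg·s⁻², so they have the same dimensions and can be added.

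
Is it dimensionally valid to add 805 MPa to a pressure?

Yes

Dimensions:
  805 MPa:  Pa = N·m⁻² = kg·m⁻¹·s⁻²
  a pressure:  [pressure] = kg·m⁻¹·s⁻²
Both are kg·m⁻¹·s⁻², so they have the same dimensions and can be added.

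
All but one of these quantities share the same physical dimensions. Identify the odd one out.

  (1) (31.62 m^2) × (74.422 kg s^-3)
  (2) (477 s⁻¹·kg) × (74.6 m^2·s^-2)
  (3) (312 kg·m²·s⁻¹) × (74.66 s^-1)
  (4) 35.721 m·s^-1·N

Expand each in SI base units:
  (1) [m²] · [kg·s⁻³] = kg·m²·s⁻³
  (2) [kg·s⁻¹] · [m²·s⁻²] = kg·m²·s⁻³
  (3) [kg·m²·s⁻¹] · [s⁻¹] = kg·m²·s⁻²
  (4) N·m·s⁻¹ = kg·m·s⁻²·m·s⁻¹ = kg·m²·s⁻³
All reduce to kg·m²·s⁻³ except (3), which is kg·m²·s⁻².

(3)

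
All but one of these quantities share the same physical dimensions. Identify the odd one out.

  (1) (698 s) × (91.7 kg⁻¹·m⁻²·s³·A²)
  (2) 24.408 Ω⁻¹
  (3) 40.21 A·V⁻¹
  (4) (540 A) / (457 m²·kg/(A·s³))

Reduce each to base SI dimensions:
  (1) [s] · [kg⁻¹·m⁻²·s³·A²] = kg⁻¹·m⁻²·s⁴·A²
  (2) Ω⁻¹ = (V·A⁻¹)⁻¹ = kg⁻¹·m⁻²·s³·A²
  (3) A·V⁻¹ = A·(J·C⁻¹)⁻¹ = kg⁻¹·m⁻²·s³·A²
  (4) [A] / [kg·m²·s⁻³·A⁻¹] = kg⁻¹·m⁻²·s³·A²
All reduce to kg⁻¹·m⁻²·s³·A² except (1), which is kg⁻¹·m⁻²·s⁴·A².

(1)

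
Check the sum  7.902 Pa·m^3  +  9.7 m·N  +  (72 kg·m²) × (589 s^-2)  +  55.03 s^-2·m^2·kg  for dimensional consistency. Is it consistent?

Expand each in SI base units:
  7.902 Pa·m^3:  Pa·m³ = N·m⁻²·m³ = kg·m²·s⁻²
  9.7 m·N:  N·m = kg·m·s⁻²·m = kg·m²·s⁻²
  (72 kg·m²) × (589 s^-2):  [kg·m²] · [s⁻²] = kg·m²·s⁻²
  55.03 s^-2·m^2·kg:  kg·m²·s⁻²
Every term reduces to kg·m²·s⁻².

Yes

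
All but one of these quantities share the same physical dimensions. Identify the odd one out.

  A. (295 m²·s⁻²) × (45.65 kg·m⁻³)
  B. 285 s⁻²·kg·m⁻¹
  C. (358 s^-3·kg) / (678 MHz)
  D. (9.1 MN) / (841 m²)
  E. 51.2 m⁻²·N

C.

In SI base units:
  A. [m²·s⁻²] · [kg·m⁻³] = kg·m⁻¹·s⁻²
  B. kg·m⁻¹·s⁻²
  C. [kg·s⁻³] / [s⁻¹] = kg·s⁻²
  D. [kg·m·s⁻²] / [m²] = kg·m⁻¹·s⁻²
  E. N·m⁻² = kg·m·s⁻²·m⁻² = kg·m⁻¹·s⁻²
All reduce to kg·m⁻¹·s⁻² except C., which is kg·s⁻².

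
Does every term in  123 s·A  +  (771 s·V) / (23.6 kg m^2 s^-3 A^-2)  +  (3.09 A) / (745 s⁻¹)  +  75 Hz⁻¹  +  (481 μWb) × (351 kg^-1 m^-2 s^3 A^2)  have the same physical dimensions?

No

Reduce each to base SI dimensions:
  123 s·A:  A·s = s·A
  (771 s·V) / (23.6 kg m^2 s^-3 A^-2):  [kg·m²·s⁻²·A⁻¹] / [kg·m²·s⁻³·A⁻²] = s·A
  (3.09 A) / (745 s⁻¹):  [A] / [s⁻¹] = s·A
  75 Hz⁻¹:  Hz⁻¹ = (s⁻¹)⁻¹ = s
  (481 μWb) × (351 kg^-1 m^-2 s^3 A^2):  [kg·m²·s⁻²·A⁻¹] · [kg⁻¹·m⁻²·s³·A²] = s·A
The terms do not share a single dimension (s vs s·A).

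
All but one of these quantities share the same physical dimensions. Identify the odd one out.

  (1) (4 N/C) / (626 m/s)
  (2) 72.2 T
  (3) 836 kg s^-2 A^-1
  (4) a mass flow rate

Reduce each to base SI dimensions:
  (1) [kg·m·s⁻³·A⁻¹] / [m·s⁻¹] = kg·s⁻²·A⁻¹
  (2) T = Wb·m⁻² = kg·s⁻²·A⁻¹
  (3) kg·s⁻²·A⁻¹
  (4) [mass flow rate] = kg·s⁻¹
All reduce to kg·s⁻²·A⁻¹ except (4), which is kg·s⁻¹.

(4)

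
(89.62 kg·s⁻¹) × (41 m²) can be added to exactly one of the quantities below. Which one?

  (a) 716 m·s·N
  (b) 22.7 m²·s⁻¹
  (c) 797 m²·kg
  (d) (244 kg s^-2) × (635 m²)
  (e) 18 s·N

(a)

Reference: [kg·s⁻¹] · [m²] = kg·m²·s⁻¹.
Each option:
  (a) N·m·s = kg·m·s⁻²·m·s = kg·m²·s⁻¹  ← same
  (b) m²·s⁻¹
  (c) kg·m²
  (d) [kg·s⁻²] · [m²] = kg·m²·s⁻²
  (e) N·s = kg·m·s⁻²·s = kg·m·s⁻¹
Only (a) matches kg·m²·s⁻¹.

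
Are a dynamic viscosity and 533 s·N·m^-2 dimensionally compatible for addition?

In SI base units:
  a dynamic viscosity:  [dynamic viscosity] = kg·m⁻¹·s⁻¹
  533 s·N·m^-2:  N·s·m⁻² = kg·m·s⁻²·s·m⁻² = kg·m⁻¹·s⁻¹
Both are kg·m⁻¹·s⁻¹, so they have the same dimensions and can be added.

Yes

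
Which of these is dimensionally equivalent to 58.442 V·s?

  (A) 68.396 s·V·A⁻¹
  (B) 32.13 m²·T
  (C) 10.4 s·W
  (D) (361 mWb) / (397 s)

Reference: V·s = J·C⁻¹·s = kg·m²·s⁻²·A⁻¹.
Each option:
  (A) V·s·A⁻¹ = J·C⁻¹·s·A⁻¹ = kg·m²·s⁻²·A⁻²
  (B) T·m² = Wb·m⁻²·m² = kg·m²·s⁻²·A⁻¹  ← same
  (C) W·s = J·s⁻¹·s = kg·m²·s⁻²
  (D) [kg·m²·s⁻²·A⁻¹] / [s] = kg·m²·s⁻³·A⁻¹
Only (B) matches kg·m²·s⁻²·A⁻¹.

(B)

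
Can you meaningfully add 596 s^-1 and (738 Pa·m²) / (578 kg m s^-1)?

Work out the base dimensions of each:
  596 s^-1:  s⁻¹
  (738 Pa·m²) / (578 kg m s^-1):  [kg·m·s⁻²] / [kg·m·s⁻¹] = s⁻¹
Both are s⁻¹, so they have the same dimensions and can be added.

Yes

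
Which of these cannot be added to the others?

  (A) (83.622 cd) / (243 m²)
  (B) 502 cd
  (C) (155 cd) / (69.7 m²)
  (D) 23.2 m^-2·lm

(B)

Dimensions:
  (A) [cd] / [m²] = m⁻²·cd
  (B) cd
  (C) [cd] / [m²] = m⁻²·cd
  (D) lm·m⁻² = cd·m⁻² = m⁻²·cd
All reduce to m⁻²·cd except (B), which is cd.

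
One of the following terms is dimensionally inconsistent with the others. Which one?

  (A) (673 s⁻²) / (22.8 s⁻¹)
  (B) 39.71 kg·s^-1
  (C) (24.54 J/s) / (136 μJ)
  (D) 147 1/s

Dimensions:
  (A) [s⁻²] / [s⁻¹] = s⁻¹
  (B) kg·s⁻¹
  (C) [kg·m²·s⁻³] / [kg·m²·s⁻²] = s⁻¹
  (D) s⁻¹
All reduce to s⁻¹ except (B), which is kg·s⁻¹.

(B)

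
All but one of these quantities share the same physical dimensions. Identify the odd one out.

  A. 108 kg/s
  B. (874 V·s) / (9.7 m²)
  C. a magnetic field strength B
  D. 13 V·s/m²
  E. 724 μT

Dimensions:
  A. kg·s⁻¹
  B. [kg·m²·s⁻²·A⁻¹] / [m²] = kg·s⁻²·A⁻¹
  C. [magnetic field strength B] = kg·s⁻²·A⁻¹
  D. V·s·m⁻² = J·C⁻¹·s·m⁻² = kg·s⁻²·A⁻¹
  E. T = Wb·m⁻² = kg·s⁻²·A⁻¹
All reduce to kg·s⁻²·A⁻¹ except A., which is kg·s⁻¹.

A.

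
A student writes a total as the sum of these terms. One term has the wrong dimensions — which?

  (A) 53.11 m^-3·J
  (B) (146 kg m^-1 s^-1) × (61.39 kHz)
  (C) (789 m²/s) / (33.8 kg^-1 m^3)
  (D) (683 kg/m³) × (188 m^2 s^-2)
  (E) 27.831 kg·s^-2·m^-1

Work out the base dimensions of each:
  (A) J·m⁻³ = N·m·m⁻³ = kg·m⁻¹·s⁻²
  (B) [kg·m⁻¹·s⁻¹] · [s⁻¹] = kg·m⁻¹·s⁻²
  (C) [m²·s⁻¹] / [kg⁻¹·m³] = kg·m⁻¹·s⁻¹
  (D) [kg·m⁻³] · [m²·s⁻²] = kg·m⁻¹·s⁻²
  (E) kg·m⁻¹·s⁻²
All reduce to kg·m⁻¹·s⁻² except (C), which is kg·m⁻¹·s⁻¹.

(C)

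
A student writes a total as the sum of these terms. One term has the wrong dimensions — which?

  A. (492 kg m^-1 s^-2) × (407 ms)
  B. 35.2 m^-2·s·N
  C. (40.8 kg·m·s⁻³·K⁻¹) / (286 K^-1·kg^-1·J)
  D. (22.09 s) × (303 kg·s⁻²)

D.

In SI base units:
  A. [kg·m⁻¹·s⁻²] · [s] = kg·m⁻¹·s⁻¹
  B. N·s·m⁻² = kg·m·s⁻²·s·m⁻² = kg·m⁻¹·s⁻¹
  C. [kg·m·s⁻³·K⁻¹] / [m²·s⁻²·K⁻¹] = kg·m⁻¹·s⁻¹
  D. [s] · [kg·s⁻²] = kg·s⁻¹
All reduce to kg·m⁻¹·s⁻¹ except D., which is kg·s⁻¹.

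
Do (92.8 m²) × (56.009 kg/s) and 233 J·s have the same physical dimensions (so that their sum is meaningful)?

Yes

Reduce each to base SI dimensions:
  (92.8 m²) × (56.009 kg/s):  [m²] · [kg·s⁻¹] = kg·m²·s⁻¹
  233 J·s:  J·s = N·m·s = kg·m²·s⁻¹
Both are kg·m²·s⁻¹, so they have the same dimensions and can be added.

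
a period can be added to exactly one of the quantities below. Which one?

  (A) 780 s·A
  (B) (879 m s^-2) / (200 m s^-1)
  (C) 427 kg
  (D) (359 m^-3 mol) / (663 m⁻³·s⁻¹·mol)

(D)

Reference: [period] = s.
Each option:
  (A) A·s = s·A
  (B) [m·s⁻²] / [m·s⁻¹] = s⁻¹
  (C) kg
  (D) [m⁻³·mol] / [m⁻³·s⁻¹·mol] = s  ← same
Only (D) matches s.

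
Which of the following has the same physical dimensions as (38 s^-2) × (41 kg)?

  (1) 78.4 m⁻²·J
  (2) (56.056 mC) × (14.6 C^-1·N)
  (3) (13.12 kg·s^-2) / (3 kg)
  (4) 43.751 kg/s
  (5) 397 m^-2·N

Reference: [s⁻²] · [kg] = kg·s⁻².
Each option:
  (1) J·m⁻² = N·m·m⁻² = kg·s⁻²  ← same
  (2) [s·A] · [kg·m·s⁻³·A⁻¹] = kg·m·s⁻²
  (3) [kg·s⁻²] / [kg] = s⁻²
  (4) kg·s⁻¹
  (5) N·m⁻² = kg·m·s⁻²·m⁻² = kg·m⁻¹·s⁻²
Only (1) matches kg·s⁻².

(1)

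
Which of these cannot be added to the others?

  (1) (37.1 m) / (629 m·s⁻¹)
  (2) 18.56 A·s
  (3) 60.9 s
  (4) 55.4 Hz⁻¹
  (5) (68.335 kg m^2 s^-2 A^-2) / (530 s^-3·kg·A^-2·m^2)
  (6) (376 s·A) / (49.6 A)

Expand each in SI base units:
  (1) [m] / [m·s⁻¹] = s
  (2) A·s = s·A
  (3) s
  (4) Hz⁻¹ = (s⁻¹)⁻¹ = s
  (5) [kg·m²·s⁻²·A⁻²] / [kg·m²·s⁻³·A⁻²] = s
  (6) [s·A] / [A] = s
All reduce to s except (2), which is s·A.

(2)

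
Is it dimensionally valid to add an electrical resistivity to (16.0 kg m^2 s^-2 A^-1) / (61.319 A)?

Work out the base dimensions of each:
  an electrical resistivity:  [electrical resistivity] = kg·m³·s⁻³·A⁻²
  (16.0 kg m^2 s^-2 A^-1) / (61.319 A):  [kg·m²·s⁻²·A⁻¹] / [A] = kg·m²·s⁻²·A⁻²
kg·m³·s⁻³·A⁻² ≠ kg·m²·s⁻²·A⁻², so they cannot be added.

No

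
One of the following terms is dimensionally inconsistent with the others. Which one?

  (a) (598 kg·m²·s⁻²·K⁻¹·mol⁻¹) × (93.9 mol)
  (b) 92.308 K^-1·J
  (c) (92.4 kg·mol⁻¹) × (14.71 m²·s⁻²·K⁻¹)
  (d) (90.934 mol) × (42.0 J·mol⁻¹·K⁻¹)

Work out the base dimensions of each:
  (a) [kg·m²·s⁻²·K⁻¹·mol⁻¹] · [mol] = kg·m²·s⁻²·K⁻¹
  (b) J·K⁻¹ = N·m·K⁻¹ = kg·m²·s⁻²·K⁻¹
  (c) [kg·mol⁻¹] · [m²·s⁻²·K⁻¹] = kg·m²·s⁻²·K⁻¹·mol⁻¹
  (d) [mol] · [kg·m²·s⁻²·K⁻¹·mol⁻¹] = kg·m²·s⁻²·K⁻¹
All reduce to kg·m²·s⁻²·K⁻¹ except (c), which is kg·m²·s⁻²·K⁻¹·mol⁻¹.

(c)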